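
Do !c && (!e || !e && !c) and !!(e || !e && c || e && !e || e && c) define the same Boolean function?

No

E1: !c && (!e || !e && !c)
    = !c && !e   (absorption)
E2: !!(e || !e && c || e && !e || e && c)
    = e || !e && c || e && !e || e && c   (double negation)
    = e || !e && c || e && c   (complement / identity)
    = e || c   (distribution)
These differ: at c=0, e=1, E1 = 0 but E2 = 1.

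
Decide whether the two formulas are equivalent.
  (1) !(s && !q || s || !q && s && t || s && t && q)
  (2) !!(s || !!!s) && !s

E1: !(s && !q || s || !q && s && t || s && t && q)
    = !(s && !q || s || s && t)   (distribution)
    = !(s && !q || s)   (absorption)
    = !s   (absorption)
E2: !!(s || !!!s) && !s
    = (s || !!!s) && !s   (double negation)
    = (s || !s) && !s   (double negation)
    = !s   (complement / identity)
Both reduce to !s, so they are equivalent.

Yes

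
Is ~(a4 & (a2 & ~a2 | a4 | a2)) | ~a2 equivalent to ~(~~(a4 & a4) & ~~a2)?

E1: ~(a4 & (a2 & ~a2 | a4 | a2)) | ~a2
    = ~(a4 & (a4 | a2)) | ~a2   — complement / identity
    = ~a4 | ~a2   — absorption
E2: ~(~~(a4 & a4) & ~~a2)
    = ~(a4 & a4) | ~a2   — De Morgan
    = ~a4 | ~a2   — idempotence
Both reduce to ~a4 | ~a2, so they are equivalent.

Yes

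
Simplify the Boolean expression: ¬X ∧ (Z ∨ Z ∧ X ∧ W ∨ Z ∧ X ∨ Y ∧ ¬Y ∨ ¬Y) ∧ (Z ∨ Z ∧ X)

¬X ∧ Z

¬X ∧ (Z ∨ Z ∧ X ∧ W ∨ Z ∧ X ∨ Y ∧ ¬Y ∨ ¬Y) ∧ (Z ∨ Z ∧ X)
= ¬X ∧ (Z ∨ Z ∧ X ∧ W ∨ Z ∧ X ∨ ¬Y) ∧ (Z ∨ Z ∧ X)   [complement / identity]
= ¬X ∧ (Z ∨ Z ∧ X ∨ ¬Y) ∧ (Z ∨ Z ∧ X)   [absorption]
= ¬X ∧ (Z ∨ Z ∧ X)   [absorption]
= ¬X ∧ Z   [absorption]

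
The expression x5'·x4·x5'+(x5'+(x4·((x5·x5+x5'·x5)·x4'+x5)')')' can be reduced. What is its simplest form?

x5'·x4·x5'+(x5'+(x4·((x5·x5+x5'·x5)·x4'+x5)')')'
= x5'·x4·x5'+(x5'+(x4·(x5·x4'+x5)')')'   — distribution
= x5'·x4·x5'+(x5'+(x4·x5')')'   — absorption
= x5'·x4·x5'+x5·x4·x5'   — De Morgan
= x4·x5'   — distribution

x4·x5'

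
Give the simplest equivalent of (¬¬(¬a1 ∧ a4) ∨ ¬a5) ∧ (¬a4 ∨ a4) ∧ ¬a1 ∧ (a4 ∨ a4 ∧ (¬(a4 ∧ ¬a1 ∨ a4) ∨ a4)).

¬a1 ∧ a4

(¬¬(¬a1 ∧ a4) ∨ ¬a5) ∧ (¬a4 ∨ a4) ∧ ¬a1 ∧ (a4 ∨ a4 ∧ (¬(a4 ∧ ¬a1 ∨ a4) ∨ a4))
= (¬a1 ∧ a4 ∨ ¬a5) ∧ (¬a4 ∨ a4) ∧ ¬a1 ∧ (a4 ∨ a4 ∧ (¬(a4 ∧ ¬a1 ∨ a4) ∨ a4))   — double negation
= (¬a1 ∧ a4 ∨ ¬a5) ∧ (¬a4 ∨ a4) ∧ ¬a1 ∧ (a4 ∨ a4 ∧ (¬a4 ∨ a4))   — absorption
= (¬a1 ∧ a4 ∨ ¬a5) ∧ (¬a4 ∨ a4) ∧ ¬a1 ∧ (a4 ∨ a4)   — complement / identity
= (¬a1 ∧ a4 ∨ ¬a5) ∧ ¬a1 ∧ (a4 ∨ a4)   — complement / identity
= (¬a1 ∧ a4 ∨ ¬a5) ∧ ¬a1 ∧ a4   — idempotence
= ¬a1 ∧ a4   — absorption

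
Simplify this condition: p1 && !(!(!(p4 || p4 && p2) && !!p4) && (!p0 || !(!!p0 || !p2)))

p1 && p0

p1 && !(!(!(p4 || p4 && p2) && !!p4) && (!p0 || !(!!p0 || !p2)))
= p1 && !(!(!(p4 || p4 && p2) && !!p4) && (!p0 || !p0 && p2))
= p1 && !((p4 || p4 && p2 || !p4) && (!p0 || !p0 && p2))
= p1 && !((p4 || p4 && p2 || !p4) && !p0)
= p1 && !((p4 || !p4) && !p0)
= p1 && !!p0
= p1 && p0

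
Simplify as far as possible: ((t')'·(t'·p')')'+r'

((t')'·(t'·p')')'+r'
= t'+t'·p'+r'   (De Morgan)
= t'+r'   (absorption)

t'+r'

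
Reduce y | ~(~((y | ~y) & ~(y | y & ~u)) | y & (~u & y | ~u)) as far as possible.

1

y | ~(~((y | ~y) & ~(y | y & ~u)) | y & (~u & y | ~u))
= y | ~(~((y | ~y) & ~(y | y & ~u)) | y & ~u)
= y | ~(~~(y | y & ~u) | y & ~u)
= y | ~(~~y | y & ~u)
= y | ~(y | y & ~u)
= y | ~y
= 1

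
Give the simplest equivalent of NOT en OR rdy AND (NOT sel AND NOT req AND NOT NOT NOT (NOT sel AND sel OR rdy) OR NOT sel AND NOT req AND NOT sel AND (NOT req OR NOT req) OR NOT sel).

NOT en OR rdy AND (NOT sel AND NOT req AND NOT NOT NOT (NOT sel AND sel OR rdy) OR NOT sel AND NOT req AND NOT sel AND (NOT req OR NOT req) OR NOT sel)
= NOT en OR rdy AND (NOT sel AND NOT req AND NOT NOT NOT (NOT sel AND sel OR rdy) OR NOT sel AND NOT req AND NOT sel AND NOT req OR NOT sel)   — idempotence
= NOT en OR rdy AND (NOT sel AND NOT req AND NOT (NOT sel AND sel OR rdy) OR NOT sel AND NOT req AND NOT sel AND NOT req OR NOT sel)   — double negation
= NOT en OR rdy AND (NOT sel AND NOT req AND NOT rdy OR NOT sel AND NOT req AND NOT sel AND NOT req OR NOT sel)   — complement / identity
= NOT en OR rdy AND (NOT sel AND NOT req AND NOT rdy OR NOT sel AND NOT req OR NOT sel)   — idempotence
= NOT en OR rdy AND (NOT sel AND NOT req OR NOT sel)   — absorption
= NOT en OR rdy AND NOT sel   — absorption

NOT en OR rdy AND NOT sel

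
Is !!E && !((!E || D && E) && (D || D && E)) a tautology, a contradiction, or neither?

!!E && !((!E || D && E) && (D || D && E))
= !!E && !(!E && D || D && E)   (distribution)
= !!E && !D   (distribution)
= E && !D   (double negation)
This depends on D, E, so it is not a constant.

neither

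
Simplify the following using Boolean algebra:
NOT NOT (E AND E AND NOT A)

NOT NOT (E AND E AND NOT A)
= NOT NOT (E AND NOT A)
= E AND NOT A

E AND NOT A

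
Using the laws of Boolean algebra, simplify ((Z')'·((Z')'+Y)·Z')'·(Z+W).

Z+W

((Z')'·((Z')'+Y)·Z')'·(Z+W)
= ((Z')'·Z')'·(Z+W)   (absorption)
= (Z'+Z)·(Z+W)   (De Morgan)
= Z+W   (complement / identity)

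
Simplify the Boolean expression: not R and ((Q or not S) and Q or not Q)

not R

not R and ((Q or not S) and Q or not Q)
= not R and (Q or not Q)   — absorption
= not R   — complement / identity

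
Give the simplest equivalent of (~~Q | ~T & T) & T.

Q & T

(~~Q | ~T & T) & T
= ~~Q & T   — complement / identity
= Q & T   — double negation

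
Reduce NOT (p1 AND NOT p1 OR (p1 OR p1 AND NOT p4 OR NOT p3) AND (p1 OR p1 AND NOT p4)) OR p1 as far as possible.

NOT (p1 AND NOT p1 OR (p1 OR p1 AND NOT p4 OR NOT p3) AND (p1 OR p1 AND NOT p4)) OR p1
= NOT (p1 AND NOT p1 OR p1 OR p1 AND NOT p4) OR p1
= NOT (p1 OR p1 AND NOT p4) OR p1
= NOT p1 OR p1
= TRUE

TRUE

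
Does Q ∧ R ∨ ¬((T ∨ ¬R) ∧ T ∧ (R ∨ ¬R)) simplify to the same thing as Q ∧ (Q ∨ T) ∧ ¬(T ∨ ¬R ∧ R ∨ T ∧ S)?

E1: Q ∧ R ∨ ¬((T ∨ ¬R) ∧ T ∧ (R ∨ ¬R))
    = Q ∧ R ∨ ¬(T ∧ (R ∨ ¬R))   — absorption
    = Q ∧ R ∨ ¬T   — complement / identity
E2: Q ∧ (Q ∨ T) ∧ ¬(T ∨ ¬R ∧ R ∨ T ∧ S)
    = Q ∧ ¬(T ∨ ¬R ∧ R ∨ T ∧ S)   — absorption
    = Q ∧ ¬(T ∨ T ∧ S)   — complement / identity
    = Q ∧ ¬T   — absorption
These differ: at Q=0, R=1, S=1, T=0, E1 = 1 but E2 = 0.

No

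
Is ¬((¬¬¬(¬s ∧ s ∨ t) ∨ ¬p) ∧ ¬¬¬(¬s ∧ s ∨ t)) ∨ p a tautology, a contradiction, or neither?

¬((¬¬¬(¬s ∧ s ∨ t) ∨ ¬p) ∧ ¬¬¬(¬s ∧ s ∨ t)) ∨ p
= ¬¬¬¬(¬s ∧ s ∨ t) ∨ p   [absorption]
= ¬¬¬¬t ∨ p   [complement / identity]
= ¬¬t ∨ p   [double negation]
= t ∨ p   [double negation]
This depends on p, t, so it is not a constant.

neither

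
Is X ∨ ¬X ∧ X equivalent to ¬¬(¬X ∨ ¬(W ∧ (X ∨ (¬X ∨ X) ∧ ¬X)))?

No

E1: X ∨ ¬X ∧ X
    = X   — complement / identity
E2: ¬¬(¬X ∨ ¬(W ∧ (X ∨ (¬X ∨ X) ∧ ¬X)))
    = ¬X ∨ ¬(W ∧ (X ∨ (¬X ∨ X) ∧ ¬X))   — double negation
    = ¬X ∨ ¬(W ∧ (X ∨ ¬X))   — complement / identity
    = ¬X ∨ ¬W   — complement / identity
These differ: at W=1, X=0, E1 = 0 but E2 = 1.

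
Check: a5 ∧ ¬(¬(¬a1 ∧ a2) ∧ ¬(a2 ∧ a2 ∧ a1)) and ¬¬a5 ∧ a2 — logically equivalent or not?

Yes

E1: a5 ∧ ¬(¬(¬a1 ∧ a2) ∧ ¬(a2 ∧ a2 ∧ a1))
    = a5 ∧ (¬a1 ∧ a2 ∨ a2 ∧ a2 ∧ a1)   — De Morgan
    = a5 ∧ (¬a1 ∧ a2 ∨ a2 ∧ a1)   — idempotence
    = a5 ∧ a2   — distribution
E2: ¬¬a5 ∧ a2
    = a5 ∧ a2   — double negation
Both reduce to a5 ∧ a2, so they are equivalent.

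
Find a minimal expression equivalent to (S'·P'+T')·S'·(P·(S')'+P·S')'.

(S'·P'+T')·S'·(P·(S')'+P·S')'
= (S'·P'+T')·S'·(P·S+P·S')'   — double negation
= (S'·P'+T')·S'·P'   — distribution
= S'·P'   — absorption

S'·P'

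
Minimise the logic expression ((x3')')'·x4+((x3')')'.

x3'

((x3')')'·x4+((x3')')'
= ((x3')')'   [absorption]
= x3'   [double negation]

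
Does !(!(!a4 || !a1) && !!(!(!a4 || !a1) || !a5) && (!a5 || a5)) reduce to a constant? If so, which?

no

!(!(!a4 || !a1) && !!(!(!a4 || !a1) || !a5) && (!a5 || a5))
= !(!(!a4 || !a1) && !((!a4 || !a1) && a5) && (!a5 || a5))   [De Morgan]
= !(!(!a4 || !a1) && !((!a4 || !a1) && a5))   [complement / identity]
= !a4 || !a1 || (!a4 || !a1) && a5   [De Morgan]
= !a4 || !a1   [absorption]
This depends on a1, a4, so it is not a constant.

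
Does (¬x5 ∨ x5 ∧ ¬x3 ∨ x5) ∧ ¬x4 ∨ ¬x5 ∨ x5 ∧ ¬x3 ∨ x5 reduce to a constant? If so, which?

(¬x5 ∨ x5 ∧ ¬x3 ∨ x5) ∧ ¬x4 ∨ ¬x5 ∨ x5 ∧ ¬x3 ∨ x5
= ¬x5 ∨ x5 ∧ ¬x3 ∨ x5   [absorption]
= ¬x5 ∨ x5   [absorption]
= True   [complement]

yes, True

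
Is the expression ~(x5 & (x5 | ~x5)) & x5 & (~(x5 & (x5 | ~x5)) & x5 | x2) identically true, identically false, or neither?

~(x5 & (x5 | ~x5)) & x5 & (~(x5 & (x5 | ~x5)) & x5 | x2)
= ~(x5 & (x5 | ~x5)) & x5   — absorption
= ~x5 & x5   — complement / identity
= 0   — complement

identically false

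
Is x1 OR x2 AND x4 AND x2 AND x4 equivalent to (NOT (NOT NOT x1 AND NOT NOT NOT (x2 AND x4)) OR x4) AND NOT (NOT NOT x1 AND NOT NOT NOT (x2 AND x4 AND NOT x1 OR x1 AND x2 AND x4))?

E1: x1 OR x2 AND x4 AND x2 AND x4
    = x1 OR x2 AND x4
E2: (NOT (NOT NOT x1 AND NOT NOT NOT (x2 AND x4)) OR x4) AND NOT (NOT NOT x1 AND NOT NOT NOT (x2 AND x4 AND NOT x1 OR x1 AND x2 AND x4))
    = (NOT (NOT NOT x1 AND NOT NOT NOT (x2 AND x4)) OR x4) AND NOT (NOT NOT x1 AND NOT NOT NOT (x2 AND x4))
    = NOT (NOT NOT x1 AND NOT NOT NOT (x2 AND x4))
    = NOT (NOT NOT x1 AND NOT (x2 AND x4))
    = NOT x1 OR x2 AND x4
These differ: at x1=0, x2=0, x4=0, E1 = 0 but E2 = 1.

No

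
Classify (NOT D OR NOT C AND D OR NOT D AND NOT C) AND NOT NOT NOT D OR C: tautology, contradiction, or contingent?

contingent

(NOT D OR NOT C AND D OR NOT D AND NOT C) AND NOT NOT NOT D OR C
= (NOT D OR NOT C AND D OR NOT D AND NOT C) AND NOT D OR C
= (NOT D OR NOT C) AND NOT D OR C
= NOT D OR C
This depends on C, D, so it is not a constant.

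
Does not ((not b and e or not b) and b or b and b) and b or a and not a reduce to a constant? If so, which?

yes, False

not ((not b and e or not b) and b or b and b) and b or a and not a
= not ((not b and e or not b) and b or b and b) and b   (complement / identity)
= not (not b and b or b and b) and b   (absorption)
= not b and b   (distribution)
= False   (complement)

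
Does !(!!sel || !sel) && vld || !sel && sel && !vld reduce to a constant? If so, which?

!(!!sel || !sel) && vld || !sel && sel && !vld
= !sel && sel && vld || !sel && sel && !vld
= !sel && sel
= false

yes, False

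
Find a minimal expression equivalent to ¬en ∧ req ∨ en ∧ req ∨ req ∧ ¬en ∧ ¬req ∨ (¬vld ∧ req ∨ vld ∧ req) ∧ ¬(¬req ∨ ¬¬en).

¬en ∧ req ∨ en ∧ req ∨ req ∧ ¬en ∧ ¬req ∨ (¬vld ∧ req ∨ vld ∧ req) ∧ ¬(¬req ∨ ¬¬en)
= ¬en ∧ req ∨ en ∧ req ∨ req ∧ ¬en ∧ ¬req ∨ (¬vld ∧ req ∨ vld ∧ req) ∧ req ∧ ¬en   — De Morgan
= req ∨ req ∧ ¬en ∧ ¬req ∨ (¬vld ∧ req ∨ vld ∧ req) ∧ req ∧ ¬en   — distribution
= req ∨ req ∧ ¬en ∧ ¬req ∨ req ∧ req ∧ ¬en   — distribution
= req ∨ req ∧ ¬en   — distribution
= req   — absorption

req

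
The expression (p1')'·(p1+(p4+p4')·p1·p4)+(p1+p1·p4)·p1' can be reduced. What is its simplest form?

(p1')'·(p1+(p4+p4')·p1·p4)+(p1+p1·p4)·p1'
= (p1')'·(p1+p1·p4)+(p1+p1·p4)·p1'
= p1·(p1+p1·p4)+(p1+p1·p4)·p1'
= p1+p1·p4
= p1

p1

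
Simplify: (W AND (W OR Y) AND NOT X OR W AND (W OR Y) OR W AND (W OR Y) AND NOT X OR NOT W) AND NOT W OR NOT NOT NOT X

(W AND (W OR Y) AND NOT X OR W AND (W OR Y) OR W AND (W OR Y) AND NOT X OR NOT W) AND NOT W OR NOT NOT NOT X
= (W AND (W OR Y) AND NOT X OR W AND (W OR Y) OR NOT W) AND NOT W OR NOT NOT NOT X   (absorption)
= (W AND (W OR Y) OR NOT W) AND NOT W OR NOT NOT NOT X   (absorption)
= (W OR NOT W) AND NOT W OR NOT NOT NOT X   (absorption)
= NOT W OR NOT NOT NOT X   (complement / identity)
= NOT W OR NOT X   (double negation)

NOT W OR NOT X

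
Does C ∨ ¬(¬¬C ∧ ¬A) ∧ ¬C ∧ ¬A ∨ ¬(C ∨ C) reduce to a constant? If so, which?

yes, True

C ∨ ¬(¬¬C ∧ ¬A) ∧ ¬C ∧ ¬A ∨ ¬(C ∨ C)
= C ∨ ¬(¬¬C ∧ ¬A) ∧ ¬C ∧ ¬A ∨ ¬C   [idempotence]
= C ∨ (¬C ∨ A) ∧ ¬C ∧ ¬A ∨ ¬C   [De Morgan]
= C ∨ ¬C ∧ ¬A ∨ ¬C   [absorption]
= C ∨ ¬C   [absorption]
= True   [complement]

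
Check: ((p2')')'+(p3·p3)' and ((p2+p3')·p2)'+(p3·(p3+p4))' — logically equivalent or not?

E1: ((p2')')'+(p3·p3)'
    = ((p2')')'+p3'   — idempotence
    = p2'+p3'   — double negation
E2: ((p2+p3')·p2)'+(p3·(p3+p4))'
    = ((p2+p3')·p2)'+p3'   — absorption
    = p2'+p3'   — absorption
Both reduce to p2'+p3', so they are equivalent.

Yes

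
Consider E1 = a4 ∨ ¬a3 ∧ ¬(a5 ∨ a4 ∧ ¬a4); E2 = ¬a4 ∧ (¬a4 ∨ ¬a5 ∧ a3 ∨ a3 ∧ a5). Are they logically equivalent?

E1: a4 ∨ ¬a3 ∧ ¬(a5 ∨ a4 ∧ ¬a4)
    = a4 ∨ ¬a3 ∧ ¬a5   (complement / identity)
E2: ¬a4 ∧ (¬a4 ∨ ¬a5 ∧ a3 ∨ a3 ∧ a5)
    = ¬a4 ∧ (¬a4 ∨ a3)   (distribution)
    = ¬a4   (absorption)
These differ: at a3=1, a4=1, a5=1, E1 = 1 but E2 = 0.

No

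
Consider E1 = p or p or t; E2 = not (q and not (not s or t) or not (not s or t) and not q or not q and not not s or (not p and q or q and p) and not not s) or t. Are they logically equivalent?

No

E1: p or p or t
    = p or t   (idempotence)
E2: not (q and not (not s or t) or not (not s or t) and not q or not q and not not s or (not p and q or q and p) and not not s) or t
    = not (q and not (not s or t) or not (not s or t) and not q or not q and not not s or q and not not s) or t   (distribution)
    = not (not (not s or t) or not q and not not s or q and not not s) or t   (distribution)
    = not (not (not s or t) or not not s) or t   (distribution)
    = (not s or t) and not s or t   (De Morgan)
    = not s or t   (absorption)
These differ: at p=0, q=0, s=0, t=0, E1 = 0 but E2 = 1.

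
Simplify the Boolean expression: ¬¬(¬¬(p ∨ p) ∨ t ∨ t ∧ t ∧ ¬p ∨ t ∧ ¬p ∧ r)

¬¬(¬¬(p ∨ p) ∨ t ∨ t ∧ t ∧ ¬p ∨ t ∧ ¬p ∧ r)
= ¬¬(¬¬(p ∨ p) ∨ t ∨ t ∧ ¬p ∨ t ∧ ¬p ∧ r)   — idempotence
= ¬¬(¬¬(p ∨ p) ∨ t ∨ t ∧ ¬p)   — absorption
= ¬¬(p ∨ p ∨ t ∨ t ∧ ¬p)   — double negation
= p ∨ p ∨ t ∨ t ∧ ¬p   — double negation
= p ∨ p ∨ t   — absorption
= p ∨ t   — idempotence

p ∨ t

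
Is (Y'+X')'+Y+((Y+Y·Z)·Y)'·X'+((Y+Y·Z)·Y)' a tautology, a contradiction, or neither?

tautology

(Y'+X')'+Y+((Y+Y·Z)·Y)'·X'+((Y+Y·Z)·Y)'
= (Y'+X')'+Y+((Y+Y·Z)·Y)'   [absorption]
= (Y'+X')'+Y+(Y·Y)'   [absorption]
= Y·X+Y+(Y·Y)'   [De Morgan]
= Y·X+Y+Y'   [idempotence]
= Y+Y'   [absorption]
= 1   [complement]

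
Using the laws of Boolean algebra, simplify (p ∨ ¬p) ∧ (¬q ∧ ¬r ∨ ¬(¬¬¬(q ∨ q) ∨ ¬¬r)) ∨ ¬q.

(p ∨ ¬p) ∧ (¬q ∧ ¬r ∨ ¬(¬¬¬(q ∨ q) ∨ ¬¬r)) ∨ ¬q
= (p ∨ ¬p) ∧ (¬q ∧ ¬r ∨ ¬(¬(q ∨ q) ∨ ¬¬r)) ∨ ¬q   [double negation]
= (p ∨ ¬p) ∧ (¬q ∧ ¬r ∨ ¬(¬q ∨ ¬¬r)) ∨ ¬q   [idempotence]
= (p ∨ ¬p) ∧ (¬q ∧ ¬r ∨ q ∧ ¬r) ∨ ¬q   [De Morgan]
= (p ∨ ¬p) ∧ ¬r ∨ ¬q   [distribution]
= ¬r ∨ ¬q   [complement / identity]

¬r ∨ ¬q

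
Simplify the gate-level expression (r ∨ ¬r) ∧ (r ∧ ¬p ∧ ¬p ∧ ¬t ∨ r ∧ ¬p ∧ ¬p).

(r ∨ ¬r) ∧ (r ∧ ¬p ∧ ¬p ∧ ¬t ∨ r ∧ ¬p ∧ ¬p)
= (r ∨ ¬r) ∧ r ∧ ¬p ∧ ¬p   (absorption)
= r ∧ ¬p ∧ ¬p   (complement / identity)
= r ∧ ¬p   (idempotence)

r ∧ ¬p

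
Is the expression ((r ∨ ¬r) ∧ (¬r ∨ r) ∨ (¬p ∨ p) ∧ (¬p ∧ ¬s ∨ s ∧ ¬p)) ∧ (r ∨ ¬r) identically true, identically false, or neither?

identically true

((r ∨ ¬r) ∧ (¬r ∨ r) ∨ (¬p ∨ p) ∧ (¬p ∧ ¬s ∨ s ∧ ¬p)) ∧ (r ∨ ¬r)
= (r ∨ ¬r ∨ (¬p ∨ p) ∧ (¬p ∧ ¬s ∨ s ∧ ¬p)) ∧ (r ∨ ¬r)
= (r ∨ ¬r ∨ (¬p ∨ p) ∧ ¬p) ∧ (r ∨ ¬r)
= (r ∨ ¬r ∨ ¬p) ∧ (r ∨ ¬r)
= r ∨ ¬r
= True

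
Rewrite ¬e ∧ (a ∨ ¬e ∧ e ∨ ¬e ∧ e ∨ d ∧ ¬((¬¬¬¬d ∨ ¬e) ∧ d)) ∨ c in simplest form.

¬e ∧ a ∨ c

¬e ∧ (a ∨ ¬e ∧ e ∨ ¬e ∧ e ∨ d ∧ ¬((¬¬¬¬d ∨ ¬e) ∧ d)) ∨ c
= ¬e ∧ (a ∨ ¬e ∧ e ∨ ¬e ∧ e ∨ d ∧ ¬((¬¬d ∨ ¬e) ∧ d)) ∨ c   (double negation)
= ¬e ∧ (a ∨ ¬e ∧ e ∨ ¬e ∧ e ∨ d ∧ ¬((d ∨ ¬e) ∧ d)) ∨ c   (double negation)
= ¬e ∧ (a ∨ ¬e ∧ e ∨ ¬e ∧ e ∨ d ∧ ¬d) ∨ c   (absorption)
= ¬e ∧ (a ∨ ¬e ∧ e ∨ d ∧ ¬d) ∨ c   (idempotence)
= ¬e ∧ (a ∨ ¬e ∧ e) ∨ c   (complement / identity)
= ¬e ∧ a ∨ c   (complement / identity)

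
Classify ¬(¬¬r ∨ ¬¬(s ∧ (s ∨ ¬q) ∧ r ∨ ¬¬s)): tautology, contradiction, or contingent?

contingent

¬(¬¬r ∨ ¬¬(s ∧ (s ∨ ¬q) ∧ r ∨ ¬¬s))
= ¬(¬¬r ∨ ¬¬(s ∧ r ∨ ¬¬s))   — absorption
= ¬(¬¬r ∨ ¬¬(s ∧ r ∨ s))   — double negation
= ¬(¬¬r ∨ ¬¬s)   — absorption
= ¬r ∧ ¬s   — De Morgan
This depends on r, s, so it is not a constant.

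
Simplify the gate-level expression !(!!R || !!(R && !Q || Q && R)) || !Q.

!R || !Q

!(!!R || !!(R && !Q || Q && R)) || !Q
= !(!!R || !!R) || !Q   (distribution)
= !R && !R || !Q   (De Morgan)
= !R || !Q   (idempotence)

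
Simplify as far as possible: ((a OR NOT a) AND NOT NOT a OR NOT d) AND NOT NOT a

((a OR NOT a) AND NOT NOT a OR NOT d) AND NOT NOT a
= (NOT NOT a OR NOT d) AND NOT NOT a   (complement / identity)
= NOT NOT a   (absorption)
= a   (double negation)

a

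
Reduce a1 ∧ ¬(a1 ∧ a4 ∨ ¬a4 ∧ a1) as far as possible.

False

a1 ∧ ¬(a1 ∧ a4 ∨ ¬a4 ∧ a1)
= a1 ∧ ¬a1
= False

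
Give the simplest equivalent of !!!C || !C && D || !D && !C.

!C

!!!C || !C && D || !D && !C
= !!!C || !C   (distribution)
= !C || !C   (double negation)
= !C   (idempotence)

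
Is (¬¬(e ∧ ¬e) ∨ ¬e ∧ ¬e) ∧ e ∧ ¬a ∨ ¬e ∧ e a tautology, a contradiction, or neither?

(¬¬(e ∧ ¬e) ∨ ¬e ∧ ¬e) ∧ e ∧ ¬a ∨ ¬e ∧ e
= (e ∧ ¬e ∨ ¬e ∧ ¬e) ∧ e ∧ ¬a ∨ ¬e ∧ e
= ¬e ∧ e ∧ ¬a ∨ ¬e ∧ e
= ¬e ∧ e
= False

contradiction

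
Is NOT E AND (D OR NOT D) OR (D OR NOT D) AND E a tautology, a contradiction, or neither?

tautology

NOT E AND (D OR NOT D) OR (D OR NOT D) AND E
= D OR NOT D   — distribution
= TRUE   — complement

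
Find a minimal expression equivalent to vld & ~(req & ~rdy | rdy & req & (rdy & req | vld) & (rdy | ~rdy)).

vld & ~req

vld & ~(req & ~rdy | rdy & req & (rdy & req | vld) & (rdy | ~rdy))
= vld & ~(req & ~rdy | rdy & req & (rdy & req | vld))   (complement / identity)
= vld & ~(req & ~rdy | rdy & req)   (absorption)
= vld & ~req   (distribution)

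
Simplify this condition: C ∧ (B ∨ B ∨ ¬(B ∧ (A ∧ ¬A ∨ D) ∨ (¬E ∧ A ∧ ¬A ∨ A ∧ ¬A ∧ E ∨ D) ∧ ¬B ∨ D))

C ∧ (B ∨ ¬D)

C ∧ (B ∨ B ∨ ¬(B ∧ (A ∧ ¬A ∨ D) ∨ (¬E ∧ A ∧ ¬A ∨ A ∧ ¬A ∧ E ∨ D) ∧ ¬B ∨ D))
= C ∧ (B ∨ ¬(B ∧ (A ∧ ¬A ∨ D) ∨ (¬E ∧ A ∧ ¬A ∨ A ∧ ¬A ∧ E ∨ D) ∧ ¬B ∨ D))   [idempotence]
= C ∧ (B ∨ ¬(B ∧ (A ∧ ¬A ∨ D) ∨ (A ∧ ¬A ∨ D) ∧ ¬B ∨ D))   [distribution]
= C ∧ (B ∨ ¬(A ∧ ¬A ∨ D ∨ D))   [distribution]
= C ∧ (B ∨ ¬(D ∨ D))   [complement / identity]
= C ∧ (B ∨ ¬D)   [idempotence]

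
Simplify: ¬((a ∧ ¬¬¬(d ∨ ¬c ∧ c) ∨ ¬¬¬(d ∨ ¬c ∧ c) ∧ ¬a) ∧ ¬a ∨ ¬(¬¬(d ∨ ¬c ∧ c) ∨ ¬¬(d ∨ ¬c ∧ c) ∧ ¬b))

d

¬((a ∧ ¬¬¬(d ∨ ¬c ∧ c) ∨ ¬¬¬(d ∨ ¬c ∧ c) ∧ ¬a) ∧ ¬a ∨ ¬(¬¬(d ∨ ¬c ∧ c) ∨ ¬¬(d ∨ ¬c ∧ c) ∧ ¬b))
= ¬((a ∧ ¬¬¬(d ∨ ¬c ∧ c) ∨ ¬¬¬(d ∨ ¬c ∧ c) ∧ ¬a) ∧ ¬a ∨ ¬¬¬(d ∨ ¬c ∧ c))
= ¬(¬¬¬(d ∨ ¬c ∧ c) ∧ ¬a ∨ ¬¬¬(d ∨ ¬c ∧ c))
= ¬¬¬¬(d ∨ ¬c ∧ c)
= ¬¬(d ∨ ¬c ∧ c)
= ¬¬d
= d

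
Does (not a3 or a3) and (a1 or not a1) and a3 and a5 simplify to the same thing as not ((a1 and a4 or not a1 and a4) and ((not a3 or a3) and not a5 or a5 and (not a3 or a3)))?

E1: (not a3 or a3) and (a1 or not a1) and a3 and a5
    = (not a3 or a3) and a3 and a5   — complement / identity
    = a3 and a5   — complement / identity
E2: not ((a1 and a4 or not a1 and a4) and ((not a3 or a3) and not a5 or a5 and (not a3 or a3)))
    = not ((a1 and a4 or not a1 and a4) and (not a3 or a3))   — distribution
    = not (a1 and a4 or not a1 and a4)   — complement / identity
    = not a4   — distribution
These differ: at a1=0, a3=0, a4=0, a5=0, E1 = 0 but E2 = 1.

No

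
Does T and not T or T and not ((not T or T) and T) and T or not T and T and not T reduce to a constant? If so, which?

T and not T or T and not ((not T or T) and T) and T or not T and T and not T
= T and not T or T and not T and T or not T and T and not T   [complement / identity]
= T and not T or not T and T   [distribution]
= not T and T   [complement / identity]
= False   [complement]

yes, False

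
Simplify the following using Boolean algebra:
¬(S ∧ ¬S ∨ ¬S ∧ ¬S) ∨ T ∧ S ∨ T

¬(S ∧ ¬S ∨ ¬S ∧ ¬S) ∨ T ∧ S ∨ T
= ¬(S ∧ ¬S ∨ ¬S ∧ ¬S) ∨ T   (absorption)
= ¬¬S ∨ T   (distribution)
= S ∨ T   (double negation)

S ∨ T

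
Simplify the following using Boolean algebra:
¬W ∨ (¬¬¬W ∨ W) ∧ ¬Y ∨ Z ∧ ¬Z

¬W ∨ (¬¬¬W ∨ W) ∧ ¬Y ∨ Z ∧ ¬Z
= ¬W ∨ (¬W ∨ W) ∧ ¬Y ∨ Z ∧ ¬Z
= ¬W ∨ (¬W ∨ W) ∧ ¬Y
= ¬W ∨ ¬Y

¬W ∨ ¬Y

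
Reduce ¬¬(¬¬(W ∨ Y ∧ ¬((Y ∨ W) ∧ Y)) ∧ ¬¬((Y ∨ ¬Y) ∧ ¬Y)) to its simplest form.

¬¬(¬¬(W ∨ Y ∧ ¬((Y ∨ W) ∧ Y)) ∧ ¬¬((Y ∨ ¬Y) ∧ ¬Y))
= ¬¬(¬¬(W ∨ Y ∧ ¬((Y ∨ W) ∧ Y)) ∧ ¬¬¬Y)   (complement / identity)
= ¬¬(¬¬(W ∨ Y ∧ ¬Y) ∧ ¬¬¬Y)   (absorption)
= ¬¬((W ∨ Y ∧ ¬Y) ∧ ¬¬¬Y)   (double negation)
= ¬¬((W ∨ Y ∧ ¬Y) ∧ ¬Y)   (double negation)
= ¬¬(W ∧ ¬Y)   (complement / identity)
= W ∧ ¬Y   (double negation)

W ∧ ¬Y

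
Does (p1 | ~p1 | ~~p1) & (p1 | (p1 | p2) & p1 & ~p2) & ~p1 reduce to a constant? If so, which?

(p1 | ~p1 | ~~p1) & (p1 | (p1 | p2) & p1 & ~p2) & ~p1
= (p1 | (~p1 | ~~p1) & (p1 | p2) & p1 & ~p2) & ~p1   [distribution]
= (p1 | (~p1 | p1) & (p1 | p2) & p1 & ~p2) & ~p1   [double negation]
= (p1 | (~p1 | p1) & p1 & ~p2) & ~p1   [absorption]
= (p1 | p1 & ~p2) & ~p1   [complement / identity]
= p1 & ~p1   [absorption]
= 0   [complement]

yes, False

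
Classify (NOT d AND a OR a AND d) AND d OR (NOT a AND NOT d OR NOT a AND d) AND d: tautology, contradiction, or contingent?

contingent

(NOT d AND a OR a AND d) AND d OR (NOT a AND NOT d OR NOT a AND d) AND d
= (NOT d AND a OR a AND d) AND d OR NOT a AND d   [distribution]
= a AND d OR NOT a AND d   [distribution]
= d   [distribution]
This depends on d, so it is not a constant.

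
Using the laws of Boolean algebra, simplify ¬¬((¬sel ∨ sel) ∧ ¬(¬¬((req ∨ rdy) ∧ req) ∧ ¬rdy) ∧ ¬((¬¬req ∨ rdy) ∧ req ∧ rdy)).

¬req

¬¬((¬sel ∨ sel) ∧ ¬(¬¬((req ∨ rdy) ∧ req) ∧ ¬rdy) ∧ ¬((¬¬req ∨ rdy) ∧ req ∧ rdy))
= ¬¬((¬sel ∨ sel) ∧ ¬((req ∨ rdy) ∧ req ∧ ¬rdy) ∧ ¬((¬¬req ∨ rdy) ∧ req ∧ rdy))   (double negation)
= ¬¬(¬((req ∨ rdy) ∧ req ∧ ¬rdy) ∧ ¬((¬¬req ∨ rdy) ∧ req ∧ rdy))   (complement / identity)
= ¬((req ∨ rdy) ∧ req ∧ ¬rdy ∨ (¬¬req ∨ rdy) ∧ req ∧ rdy)   (De Morgan)
= ¬((req ∨ rdy) ∧ req ∧ ¬rdy ∨ (req ∨ rdy) ∧ req ∧ rdy)   (double negation)
= ¬((req ∨ rdy) ∧ req)   (distribution)
= ¬req   (absorption)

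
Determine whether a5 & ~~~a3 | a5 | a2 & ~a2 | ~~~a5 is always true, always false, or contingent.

a5 & ~~~a3 | a5 | a2 & ~a2 | ~~~a5
= a5 & ~a3 | a5 | a2 & ~a2 | ~~~a5
= a5 & ~a3 | a5 | ~~~a5
= a5 | ~~~a5
= a5 | ~a5
= 1

always true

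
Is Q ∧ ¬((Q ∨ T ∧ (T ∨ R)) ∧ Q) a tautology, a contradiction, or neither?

Q ∧ ¬((Q ∨ T ∧ (T ∨ R)) ∧ Q)
= Q ∧ ¬((Q ∨ T) ∧ Q)   (absorption)
= Q ∧ ¬Q   (absorption)
= False   (complement)

contradiction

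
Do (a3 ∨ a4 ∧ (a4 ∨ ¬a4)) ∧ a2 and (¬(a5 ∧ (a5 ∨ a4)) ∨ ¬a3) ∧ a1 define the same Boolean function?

No

E1: (a3 ∨ a4 ∧ (a4 ∨ ¬a4)) ∧ a2
    = (a3 ∨ a4) ∧ a2   [complement / identity]
E2: (¬(a5 ∧ (a5 ∨ a4)) ∨ ¬a3) ∧ a1
    = (¬a5 ∨ ¬a3) ∧ a1   [absorption]
These differ: at a1=1, a2=0, a3=0, a4=0, a5=0, E1 = 0 but E2 = 1.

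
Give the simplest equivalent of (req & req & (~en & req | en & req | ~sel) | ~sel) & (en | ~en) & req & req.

(req & req & (~en & req | en & req | ~sel) | ~sel) & (en | ~en) & req & req
= (req & req & (~en & req | en & req | ~sel) | ~sel) & req & req   — complement / identity
= (req & req & (req | ~sel) | ~sel) & req & req   — distribution
= (req & req | ~sel) & req & req   — absorption
= req & req   — absorption
= req   — idempotence

req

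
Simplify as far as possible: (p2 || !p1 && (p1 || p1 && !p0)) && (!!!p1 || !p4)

(p2 || !p1 && (p1 || p1 && !p0)) && (!!!p1 || !p4)
= (p2 || !p1 && p1) && (!!!p1 || !p4)   [absorption]
= p2 && (!!!p1 || !p4)   [complement / identity]
= p2 && (!p1 || !p4)   [double negation]

p2 && (!p1 || !p4)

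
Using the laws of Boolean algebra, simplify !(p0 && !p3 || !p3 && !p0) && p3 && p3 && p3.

!(p0 && !p3 || !p3 && !p0) && p3 && p3 && p3
= !!p3 && p3 && p3 && p3   (distribution)
= p3 && p3 && p3 && p3   (double negation)
= p3 && p3   (idempotence)
= p3   (idempotence)

p3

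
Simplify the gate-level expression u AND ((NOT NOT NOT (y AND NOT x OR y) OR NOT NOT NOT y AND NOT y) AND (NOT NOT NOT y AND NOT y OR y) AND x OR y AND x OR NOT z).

u AND ((NOT NOT NOT (y AND NOT x OR y) OR NOT NOT NOT y AND NOT y) AND (NOT NOT NOT y AND NOT y OR y) AND x OR y AND x OR NOT z)
= u AND ((NOT NOT NOT (y AND NOT x OR y) AND y OR NOT NOT NOT y AND NOT y) AND x OR y AND x OR NOT z)   — distribution
= u AND ((NOT NOT NOT y AND y OR NOT NOT NOT y AND NOT y) AND x OR y AND x OR NOT z)   — absorption
= u AND (NOT NOT NOT y AND x OR y AND x OR NOT z)   — distribution
= u AND (NOT y AND x OR y AND x OR NOT z)   — double negation
= u AND (x OR NOT z)   — distribution

u AND (x OR NOT z)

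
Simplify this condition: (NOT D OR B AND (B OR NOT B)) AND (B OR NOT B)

NOT D OR B

(NOT D OR B AND (B OR NOT B)) AND (B OR NOT B)
= NOT D OR B AND (B OR NOT B)   [complement / identity]
= NOT D OR B   [complement / identity]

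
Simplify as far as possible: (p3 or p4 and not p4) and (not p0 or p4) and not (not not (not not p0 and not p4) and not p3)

(p3 or p4 and not p4) and (not p0 or p4) and not (not not (not not p0 and not p4) and not p3)
= (p3 or p4 and not p4) and (not p0 or p4) and not (not (not p0 or p4) and not p3)   [De Morgan]
= (p3 or p4 and not p4) and (not p0 or p4) and (not p0 or p4 or p3)   [De Morgan]
= p3 and (not p0 or p4) and (not p0 or p4 or p3)   [complement / identity]
= p3 and (not p0 or p4)   [absorption]

p3 and (not p0 or p4)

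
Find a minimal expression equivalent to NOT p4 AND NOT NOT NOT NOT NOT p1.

NOT p4 AND NOT p1

NOT p4 AND NOT NOT NOT NOT NOT p1
= NOT p4 AND NOT NOT NOT p1   (double negation)
= NOT p4 AND NOT p1   (double negation)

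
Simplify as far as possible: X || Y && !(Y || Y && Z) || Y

X || Y

X || Y && !(Y || Y && Z) || Y
= X || Y && !Y || Y   [absorption]
= X || Y   [complement / identity]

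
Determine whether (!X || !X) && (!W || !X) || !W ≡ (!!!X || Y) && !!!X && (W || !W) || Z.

E1: (!X || !X) && (!W || !X) || !W
    = !X && !W || !X || !W
    = !X || !W
E2: (!!!X || Y) && !!!X && (W || !W) || Z
    = (!!!X || Y) && !!!X || Z
    = !!!X || Z
    = !X || Z
These differ: at W=0, X=1, Y=0, Z=0, E1 = 1 but E2 = 0.

No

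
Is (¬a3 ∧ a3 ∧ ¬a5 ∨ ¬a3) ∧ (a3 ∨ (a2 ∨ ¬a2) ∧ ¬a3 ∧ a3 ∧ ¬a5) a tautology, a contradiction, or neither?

(¬a3 ∧ a3 ∧ ¬a5 ∨ ¬a3) ∧ (a3 ∨ (a2 ∨ ¬a2) ∧ ¬a3 ∧ a3 ∧ ¬a5)
= (¬a3 ∧ a3 ∧ ¬a5 ∨ ¬a3) ∧ (a3 ∨ ¬a3 ∧ a3 ∧ ¬a5)   [complement / identity]
= ¬a3 ∧ a3 ∧ ¬a5 ∨ ¬a3 ∧ a3   [distribution]
= ¬a3 ∧ a3   [absorption]
= False   [complement]

contradiction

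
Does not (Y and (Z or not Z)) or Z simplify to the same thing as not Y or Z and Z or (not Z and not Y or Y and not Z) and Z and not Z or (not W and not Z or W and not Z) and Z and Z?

Yes

E1: not (Y and (Z or not Z)) or Z
    = not Y or Z
E2: not Y or Z and Z or (not Z and not Y or Y and not Z) and Z and not Z or (not W and not Z or W and not Z) and Z and Z
    = not Y or Z and Z or (not Z and not Y or Y and not Z) and Z and not Z or not Z and Z and Z
    = not Y or Z and Z or not Z and Z and not Z or not Z and Z and Z
    = not Y or Z and Z or not Z and Z
    = not Y or Z
Both reduce to not Y or Z, so they are equivalent.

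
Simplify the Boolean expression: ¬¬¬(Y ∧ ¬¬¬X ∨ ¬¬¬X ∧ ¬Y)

¬¬¬(Y ∧ ¬¬¬X ∨ ¬¬¬X ∧ ¬Y)
= ¬(Y ∧ ¬¬¬X ∨ ¬¬¬X ∧ ¬Y)
= ¬¬¬¬X
= ¬¬X
= X

X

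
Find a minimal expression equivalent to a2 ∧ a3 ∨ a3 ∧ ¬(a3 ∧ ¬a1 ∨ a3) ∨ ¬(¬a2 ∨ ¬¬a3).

a2

a2 ∧ a3 ∨ a3 ∧ ¬(a3 ∧ ¬a1 ∨ a3) ∨ ¬(¬a2 ∨ ¬¬a3)
= a2 ∧ a3 ∨ a3 ∧ ¬a3 ∨ ¬(¬a2 ∨ ¬¬a3)
= a2 ∧ a3 ∨ a3 ∧ ¬a3 ∨ a2 ∧ ¬a3
= a2 ∧ a3 ∨ a2 ∧ ¬a3
= a2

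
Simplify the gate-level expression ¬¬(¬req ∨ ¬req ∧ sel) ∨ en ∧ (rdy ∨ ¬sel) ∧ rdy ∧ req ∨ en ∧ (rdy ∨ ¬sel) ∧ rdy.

¬req ∨ en ∧ rdy

¬¬(¬req ∨ ¬req ∧ sel) ∨ en ∧ (rdy ∨ ¬sel) ∧ rdy ∧ req ∨ en ∧ (rdy ∨ ¬sel) ∧ rdy
= ¬req ∨ ¬req ∧ sel ∨ en ∧ (rdy ∨ ¬sel) ∧ rdy ∧ req ∨ en ∧ (rdy ∨ ¬sel) ∧ rdy   (double negation)
= ¬req ∨ ¬req ∧ sel ∨ en ∧ (rdy ∨ ¬sel) ∧ rdy   (absorption)
= ¬req ∨ ¬req ∧ sel ∨ en ∧ rdy   (absorption)
= ¬req ∨ en ∧ rdy   (absorption)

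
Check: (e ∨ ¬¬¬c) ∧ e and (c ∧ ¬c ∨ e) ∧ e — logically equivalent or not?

Yes

E1: (e ∨ ¬¬¬c) ∧ e
    = (e ∨ ¬c) ∧ e   [double negation]
    = e   [absorption]
E2: (c ∧ ¬c ∨ e) ∧ e
    = e ∧ e   [complement / identity]
    = e   [idempotence]
Both reduce to e, so they are equivalent.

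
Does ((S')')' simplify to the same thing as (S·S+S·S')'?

Yes

E1: ((S')')'
    = S'
E2: (S·S+S·S')'
    = ((S+S')·S)'
    = S'
Both reduce to S', so they are equivalent.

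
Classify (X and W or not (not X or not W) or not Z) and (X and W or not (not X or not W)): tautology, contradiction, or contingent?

(X and W or not (not X or not W) or not Z) and (X and W or not (not X or not W))
= X and W or not (not X or not W)   — absorption
= X and W or X and W   — De Morgan
= X and W   — idempotence
This depends on W, X, so it is not a constant.

contingent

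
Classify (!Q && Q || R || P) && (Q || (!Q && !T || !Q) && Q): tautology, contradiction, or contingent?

contingent

(!Q && Q || R || P) && (Q || (!Q && !T || !Q) && Q)
= (!Q && Q || R || P) && (Q || !Q && Q)   — absorption
= (R || P) && Q || !Q && Q   — distribution
= (R || P) && Q   — complement / identity
This depends on P, Q, R, so it is not a constant.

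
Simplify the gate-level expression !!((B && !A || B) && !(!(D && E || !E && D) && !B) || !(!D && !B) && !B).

!!((B && !A || B) && !(!(D && E || !E && D) && !B) || !(!D && !B) && !B)
= !!((B && !A || B) && (D && E || !E && D || B) || !(!D && !B) && !B)   — De Morgan
= !!((B && !A || B) && (D || B) || !(!D && !B) && !B)   — distribution
= !!(B && (D || B) || !(!D && !B) && !B)   — absorption
= !!(B && (D || B) || (D || B) && !B)   — De Morgan
= !!(D || B)   — distribution
= D || B   — double negation

D || B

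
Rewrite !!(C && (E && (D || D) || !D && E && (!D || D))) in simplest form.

C && E

!!(C && (E && (D || D) || !D && E && (!D || D)))
= C && (E && (D || D) || !D && E && (!D || D))   — double negation
= C && (E && D || !D && E && (!D || D))   — idempotence
= C && (E && D || !D && E)   — complement / identity
= C && E   — distribution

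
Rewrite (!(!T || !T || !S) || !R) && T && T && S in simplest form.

(!(!T || !T || !S) || !R) && T && T && S
= (!(!T || !T || !S) || !R) && T && S   — idempotence
= (!(!T || !S) || !R) && T && S   — idempotence
= (T && S || !R) && T && S   — De Morgan
= T && S   — absorption

T && S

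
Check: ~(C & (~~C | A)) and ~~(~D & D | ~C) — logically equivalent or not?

E1: ~(C & (~~C | A))
    = ~(C & (C | A))   [double negation]
    = ~C   [absorption]
E2: ~~(~D & D | ~C)
    = ~~~C   [complement / identity]
    = ~C   [double negation]
Both reduce to ~C, so they are equivalent.

Yes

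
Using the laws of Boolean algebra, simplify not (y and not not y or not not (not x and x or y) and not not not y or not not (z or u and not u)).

not (y and not not y or not not (not x and x or y) and not not not y or not not (z or u and not u))
= not (y and not not y or not not (not x and x or y) and not not not y or not not z)   (complement / identity)
= not (y and not not y or not not y and not not not y or not not z)   (complement / identity)
= not (y and not not y or not not y and not y or not not z)   (double negation)
= not (not not y or not not z)   (distribution)
= not y and not z   (De Morgan)

not y and not z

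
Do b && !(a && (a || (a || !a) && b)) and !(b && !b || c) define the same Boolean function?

E1: b && !(a && (a || (a || !a) && b))
    = b && !(a && (a || b))   — complement / identity
    = b && !a   — absorption
E2: !(b && !b || c)
    = !c   — complement / identity
These differ: at a=0, b=0, c=0, E1 = 0 but E2 = 1.

No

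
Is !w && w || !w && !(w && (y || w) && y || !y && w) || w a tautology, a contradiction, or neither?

!w && w || !w && !(w && (y || w) && y || !y && w) || w
= !w && w || !w && !(w && y || !y && w) || w
= !w && w || !w && !w || w
= !w || w
= true

tautology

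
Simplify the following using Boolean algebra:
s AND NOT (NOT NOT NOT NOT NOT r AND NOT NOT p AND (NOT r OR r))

s AND (r OR NOT p)

s AND NOT (NOT NOT NOT NOT NOT r AND NOT NOT p AND (NOT r OR r))
= s AND NOT (NOT NOT NOT r AND NOT NOT p AND (NOT r OR r))   [double negation]
= s AND NOT (NOT r AND NOT NOT p AND (NOT r OR r))   [double negation]
= s AND NOT (NOT r AND NOT NOT p)   [complement / identity]
= s AND (r OR NOT p)   [De Morgan]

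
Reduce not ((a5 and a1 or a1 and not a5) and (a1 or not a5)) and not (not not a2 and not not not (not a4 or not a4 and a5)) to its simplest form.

not a1 and (not a2 or not a4)

not ((a5 and a1 or a1 and not a5) and (a1 or not a5)) and not (not not a2 and not not not (not a4 or not a4 and a5))
= not ((a5 and a1 or a1 and not a5) and (a1 or not a5)) and not (not not a2 and not (not a4 or not a4 and a5))   [double negation]
= not ((a5 and a1 or a1 and not a5) and (a1 or not a5)) and (not a2 or not a4 or not a4 and a5)   [De Morgan]
= not (a1 and (a1 or not a5)) and (not a2 or not a4 or not a4 and a5)   [distribution]
= not (a1 and (a1 or not a5)) and (not a2 or not a4)   [absorption]
= not a1 and (not a2 or not a4)   [absorption]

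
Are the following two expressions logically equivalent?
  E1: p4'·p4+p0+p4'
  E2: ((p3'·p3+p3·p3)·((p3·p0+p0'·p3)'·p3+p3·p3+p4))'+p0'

E1: p4'·p4+p0+p4'
    = p0+p4'   — complement / identity
E2: ((p3'·p3+p3·p3)·((p3·p0+p0'·p3)'·p3+p3·p3+p4))'+p0'
    = ((p3'·p3+p3·p3)·(p3'·p3+p3·p3+p4))'+p0'   — distribution
    = (p3'·p3+p3·p3)'+p0'   — absorption
    = p3'+p0'   — distribution
These differ: at p0=0, p3=1, p4=1, E1 = 0 but E2 = 1.

No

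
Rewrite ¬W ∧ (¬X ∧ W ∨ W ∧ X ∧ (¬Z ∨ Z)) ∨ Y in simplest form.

¬W ∧ (¬X ∧ W ∨ W ∧ X ∧ (¬Z ∨ Z)) ∨ Y
= ¬W ∧ (¬X ∧ W ∨ W ∧ X) ∨ Y   [complement / identity]
= ¬W ∧ W ∨ Y   [distribution]
= Y   [complement / identity]

Y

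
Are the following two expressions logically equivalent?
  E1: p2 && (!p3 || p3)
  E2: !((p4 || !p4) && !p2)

E1: p2 && (!p3 || p3)
    = p2   — complement / identity
E2: !((p4 || !p4) && !p2)
    = !!p2   — complement / identity
    = p2   — double negation
Both reduce to p2, so they are equivalent.

Yes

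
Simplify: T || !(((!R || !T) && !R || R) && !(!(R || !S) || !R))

T || !R

T || !(((!R || !T) && !R || R) && !(!(R || !S) || !R))
= T || !((!R || R) && !(!(R || !S) || !R))   [absorption]
= T || !((!R || R) && (R || !S) && R)   [De Morgan]
= T || !((R || !S) && R)   [complement / identity]
= T || !R   [absorption]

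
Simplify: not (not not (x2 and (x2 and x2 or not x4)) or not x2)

not (not not (x2 and (x2 and x2 or not x4)) or not x2)
= not (not not (x2 and (x2 or not x4)) or not x2)
= not (x2 and (x2 or not x4)) and x2
= not x2 and x2
= False

False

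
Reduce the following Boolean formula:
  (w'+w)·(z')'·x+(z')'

(w'+w)·(z')'·x+(z')'
= (z')'·x+(z')'   [complement / identity]
= (z')'   [absorption]
= z   [double negation]

z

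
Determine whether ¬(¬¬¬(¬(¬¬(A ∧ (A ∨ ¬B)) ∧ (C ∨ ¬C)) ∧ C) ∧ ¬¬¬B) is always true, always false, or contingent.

contingent

¬(¬¬¬(¬(¬¬(A ∧ (A ∨ ¬B)) ∧ (C ∨ ¬C)) ∧ C) ∧ ¬¬¬B)
= ¬(¬¬¬(¬(¬¬A ∧ (C ∨ ¬C)) ∧ C) ∧ ¬¬¬B)
= ¬(¬¬¬(¬¬¬A ∧ C) ∧ ¬¬¬B)
= ¬(¬(¬¬¬A ∧ C) ∧ ¬¬¬B)
= ¬(¬(¬A ∧ C) ∧ ¬¬¬B)
= ¬A ∧ C ∨ ¬¬B
= ¬A ∧ C ∨ B
This depends on A, B, C, so it is not a constant.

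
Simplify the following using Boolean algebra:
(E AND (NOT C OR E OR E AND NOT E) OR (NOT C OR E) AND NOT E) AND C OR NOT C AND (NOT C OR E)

NOT C OR E

(E AND (NOT C OR E OR E AND NOT E) OR (NOT C OR E) AND NOT E) AND C OR NOT C AND (NOT C OR E)
= (E AND (NOT C OR E) OR (NOT C OR E) AND NOT E) AND C OR NOT C AND (NOT C OR E)   [complement / identity]
= (NOT C OR E) AND C OR NOT C AND (NOT C OR E)   [distribution]
= NOT C OR E   [distribution]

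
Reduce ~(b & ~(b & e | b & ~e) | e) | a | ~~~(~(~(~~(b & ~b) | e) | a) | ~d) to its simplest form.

~e | a

~(b & ~(b & e | b & ~e) | e) | a | ~~~(~(~(~~(b & ~b) | e) | a) | ~d)
= ~(b & ~(b & e | b & ~e) | e) | a | ~(~(~(~~(b & ~b) | e) | a) | ~d)   — double negation
= ~(b & ~(b & e | b & ~e) | e) | a | ~(~(~(b & ~b | e) | a) | ~d)   — double negation
= ~(b & ~b | e) | a | ~(~(~(b & ~b | e) | a) | ~d)   — distribution
= ~(b & ~b | e) | a | (~(b & ~b | e) | a) & d   — De Morgan
= ~(b & ~b | e) | a   — absorption
= ~e | a   — complement / identity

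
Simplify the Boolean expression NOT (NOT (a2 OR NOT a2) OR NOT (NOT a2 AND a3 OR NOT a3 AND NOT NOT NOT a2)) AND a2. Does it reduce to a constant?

NOT (NOT (a2 OR NOT a2) OR NOT (NOT a2 AND a3 OR NOT a3 AND NOT NOT NOT a2)) AND a2
= (a2 OR NOT a2) AND (NOT a2 AND a3 OR NOT a3 AND NOT NOT NOT a2) AND a2   (De Morgan)
= (a2 OR NOT a2) AND (NOT a2 AND a3 OR NOT a3 AND NOT a2) AND a2   (double negation)
= (NOT a2 AND a3 OR NOT a3 AND NOT a2) AND a2   (complement / identity)
= NOT a2 AND a2   (distribution)
= FALSE   (complement)

FALSE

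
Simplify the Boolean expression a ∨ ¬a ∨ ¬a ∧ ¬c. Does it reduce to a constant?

a ∨ ¬a ∨ ¬a ∧ ¬c
= a ∨ ¬a   (absorption)
= True   (complement)

True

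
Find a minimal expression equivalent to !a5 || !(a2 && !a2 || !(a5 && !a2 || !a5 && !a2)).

!a5 || !a2

!a5 || !(a2 && !a2 || !(a5 && !a2 || !a5 && !a2))
= !a5 || !!(a5 && !a2 || !a5 && !a2)   [complement / identity]
= !a5 || a5 && !a2 || !a5 && !a2   [double negation]
= !a5 || !a2   [distribution]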